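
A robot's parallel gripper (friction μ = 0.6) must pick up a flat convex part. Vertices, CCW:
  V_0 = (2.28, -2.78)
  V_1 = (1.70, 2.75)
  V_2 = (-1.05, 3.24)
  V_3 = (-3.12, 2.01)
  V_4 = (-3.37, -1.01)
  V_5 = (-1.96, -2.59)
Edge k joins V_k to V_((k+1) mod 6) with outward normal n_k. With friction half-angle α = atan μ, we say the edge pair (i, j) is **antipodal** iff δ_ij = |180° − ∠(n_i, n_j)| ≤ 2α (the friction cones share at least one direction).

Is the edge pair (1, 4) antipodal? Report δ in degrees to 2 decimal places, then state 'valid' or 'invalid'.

α = atan 0.6 = 30.96°;  2α = 61.93°
edge 1: e_1 = (-2.75, +0.49);  n_1 = (+0.1754, +0.9845)
edge 4: e_4 = (+1.41, -1.58);  n_4 = (-0.7461, -0.6658)
∠(n_1, n_4) = 141.85°
δ = |180° − 141.85°| = 38.15°
38.15° ≤ 2α = 61.93°  →  valid

δ = 38.15°, valid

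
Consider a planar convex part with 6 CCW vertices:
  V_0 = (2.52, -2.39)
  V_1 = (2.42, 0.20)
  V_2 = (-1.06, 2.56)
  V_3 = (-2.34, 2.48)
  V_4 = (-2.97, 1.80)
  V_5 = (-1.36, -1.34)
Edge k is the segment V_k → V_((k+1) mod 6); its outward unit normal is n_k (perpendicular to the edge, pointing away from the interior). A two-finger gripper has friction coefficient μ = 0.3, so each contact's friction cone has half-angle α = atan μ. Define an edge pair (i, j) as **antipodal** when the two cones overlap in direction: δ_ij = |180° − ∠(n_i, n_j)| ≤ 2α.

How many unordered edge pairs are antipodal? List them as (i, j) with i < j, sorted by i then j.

α = atan 0.3 = 16.70°;  2α = 33.40°
n_0 = (+0.9993, +0.0386)
n_1 = (+0.5613, +0.8276)
n_2 = (-0.0624, +0.9981)
n_3 = (-0.7336, +0.6796)
n_4 = (-0.8898, -0.4563)
n_5 = (-0.2612, -0.9653)
  (0,1): δ = 126.35°  ·
  (0,2): δ = 88.63°  ·
  (0,3): δ = 45.03°  ·
  (0,4): δ = 24.93°  ✓
  (0,5): δ = 72.65°  ·
  (1,2): δ = 142.28°  ·
  (1,3): δ = 98.67°  ·
  (1,4): δ = 28.71°  ✓
  (1,5): δ = 19.00°  ✓
  (2,3): δ = 136.39°  ·
  (2,4): δ = 66.43°  ·
  (2,5): δ = 18.72°  ✓
  (3,4): δ = 110.04°  ·
  (3,5): δ = 62.33°  ·
  (4,5): δ = 132.29°  ·
antipodal pairs: 4

count = 4; pairs: (0,4), (1,4), (1,5), (2,5)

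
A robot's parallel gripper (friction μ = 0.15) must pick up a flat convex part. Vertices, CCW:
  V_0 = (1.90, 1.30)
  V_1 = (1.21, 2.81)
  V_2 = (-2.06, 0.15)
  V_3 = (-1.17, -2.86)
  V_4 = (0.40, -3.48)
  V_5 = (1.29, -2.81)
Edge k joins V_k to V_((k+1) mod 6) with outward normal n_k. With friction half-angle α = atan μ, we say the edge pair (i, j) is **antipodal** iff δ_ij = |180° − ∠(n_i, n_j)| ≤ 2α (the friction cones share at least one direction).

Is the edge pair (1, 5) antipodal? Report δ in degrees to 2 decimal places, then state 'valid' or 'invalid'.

α = atan 0.15 = 8.53°;  2α = 17.06°
edge 1: e_1 = (-3.27, -2.66);  n_1 = (-0.6310, +0.7758)
edge 5: e_5 = (+0.61, +4.11);  n_5 = (+0.9892, -0.1468)
∠(n_1, n_5) = 137.57°
δ = |180° − 137.57°| = 42.43°
42.43° > 2α = 17.06°  →  invalid

δ = 42.43°, invalid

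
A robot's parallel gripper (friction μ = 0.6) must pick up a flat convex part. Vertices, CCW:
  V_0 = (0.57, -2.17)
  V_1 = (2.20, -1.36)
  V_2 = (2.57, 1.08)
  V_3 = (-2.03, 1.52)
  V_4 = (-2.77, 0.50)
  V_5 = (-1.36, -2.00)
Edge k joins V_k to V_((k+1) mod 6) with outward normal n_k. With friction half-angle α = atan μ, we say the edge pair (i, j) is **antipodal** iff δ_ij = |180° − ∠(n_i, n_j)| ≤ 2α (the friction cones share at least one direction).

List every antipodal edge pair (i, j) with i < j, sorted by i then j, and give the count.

α = atan 0.6 = 30.96°;  2α = 61.93°
n_0 = (+0.4450, -0.8955)
n_1 = (+0.9887, -0.1499)
n_2 = (+0.0952, +0.9955)
n_3 = (-0.8094, +0.5872)
n_4 = (-0.8710, -0.4913)
n_5 = (-0.0877, -0.9961)
  (0,1): δ = 125.05°  ·
  (0,2): δ = 31.89°  ✓
  (0,3): δ = 27.62°  ✓
  (0,4): δ = 93.00°  ·
  (0,5): δ = 148.54°  ·
  (1,2): δ = 86.84°  ·
  (1,3): δ = 27.34°  ✓
  (1,4): δ = 38.05°  ✓
  (1,5): δ = 93.59°  ·
  (2,3): δ = 120.50°  ·
  (2,4): δ = 55.11°  ✓
  (2,5): δ = 0.43°  ✓
  (3,4): δ = 114.62°  ·
  (3,5): δ = 59.07°  ✓
  (4,5): δ = 124.46°  ·
antipodal pairs: 7

count = 7; pairs: (0,2), (0,3), (1,3), (1,4), (2,4), (2,5), (3,5)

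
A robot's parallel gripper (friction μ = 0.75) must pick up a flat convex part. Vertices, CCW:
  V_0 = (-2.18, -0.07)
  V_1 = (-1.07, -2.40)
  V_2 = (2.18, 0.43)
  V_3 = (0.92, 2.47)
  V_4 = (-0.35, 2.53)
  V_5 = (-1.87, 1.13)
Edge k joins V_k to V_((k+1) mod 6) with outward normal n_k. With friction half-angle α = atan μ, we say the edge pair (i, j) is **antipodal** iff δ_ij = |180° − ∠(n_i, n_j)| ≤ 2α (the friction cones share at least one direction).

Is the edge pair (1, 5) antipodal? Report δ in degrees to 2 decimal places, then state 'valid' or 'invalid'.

δ = 34.47°, valid

α = atan 0.75 = 36.87°;  2α = 73.74°
edge 1: e_1 = (+3.25, +2.83);  n_1 = (+0.6567, -0.7542)
edge 5: e_5 = (-0.31, -1.20);  n_5 = (-0.9682, +0.2501)
∠(n_1, n_5) = 145.53°
δ = |180° − 145.53°| = 34.47°
34.47° ≤ 2α = 73.74°  →  valid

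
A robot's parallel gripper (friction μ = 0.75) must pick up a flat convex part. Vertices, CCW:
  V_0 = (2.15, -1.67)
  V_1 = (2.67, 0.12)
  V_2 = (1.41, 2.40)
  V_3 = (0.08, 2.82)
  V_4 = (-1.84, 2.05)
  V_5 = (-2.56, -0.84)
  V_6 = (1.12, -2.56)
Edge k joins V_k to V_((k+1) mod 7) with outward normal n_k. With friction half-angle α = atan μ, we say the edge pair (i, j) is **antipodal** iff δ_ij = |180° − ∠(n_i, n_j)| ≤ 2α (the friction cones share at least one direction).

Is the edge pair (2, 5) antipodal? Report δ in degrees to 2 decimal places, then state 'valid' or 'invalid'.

δ = 7.53°, valid

α = atan 0.75 = 36.87°;  2α = 73.74°
edge 2: e_2 = (-1.33, +0.42);  n_2 = (+0.3011, +0.9536)
edge 5: e_5 = (+3.68, -1.72);  n_5 = (-0.4234, -0.9059)
∠(n_2, n_5) = 172.47°
δ = |180° − 172.47°| = 7.53°
7.53° ≤ 2α = 73.74°  →  valid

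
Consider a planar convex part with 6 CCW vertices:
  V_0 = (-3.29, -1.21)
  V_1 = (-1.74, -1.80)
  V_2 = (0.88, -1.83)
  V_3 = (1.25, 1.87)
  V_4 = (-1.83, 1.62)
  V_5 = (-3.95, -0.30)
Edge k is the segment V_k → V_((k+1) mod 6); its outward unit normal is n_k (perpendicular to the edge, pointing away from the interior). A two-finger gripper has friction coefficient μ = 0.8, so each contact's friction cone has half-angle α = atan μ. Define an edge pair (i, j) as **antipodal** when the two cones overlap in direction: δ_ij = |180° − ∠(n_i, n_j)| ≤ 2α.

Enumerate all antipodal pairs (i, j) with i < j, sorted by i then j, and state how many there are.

count = 8; pairs: (0,2), (0,3), (0,4), (1,3), (1,4), (2,4), (2,5), (3,5)

α = atan 0.8 = 38.66°;  2α = 77.32°
n_0 = (-0.3557, -0.9346)
n_1 = (-0.0114, -0.9999)
n_2 = (+0.9950, -0.0995)
n_3 = (-0.0809, +0.9967)
n_4 = (-0.6713, +0.7412)
n_5 = (-0.8095, -0.5871)
  (0,1): δ = 159.82°  ·
  (0,2): δ = 74.87°  ✓
  (0,3): δ = 25.48°  ✓
  (0,4): δ = 63.00°  ✓
  (0,5): δ = 146.79°  ·
  (1,2): δ = 95.05°  ·
  (1,3): δ = 5.30°  ✓
  (1,4): δ = 42.82°  ✓
  (1,5): δ = 126.61°  ·
  (2,3): δ = 79.65°  ·
  (2,4): δ = 42.12°  ✓
  (2,5): δ = 41.66°  ✓
  (3,4): δ = 142.47°  ·
  (3,5): δ = 58.69°  ✓
  (4,5): δ = 96.21°  ·
antipodal pairs: 8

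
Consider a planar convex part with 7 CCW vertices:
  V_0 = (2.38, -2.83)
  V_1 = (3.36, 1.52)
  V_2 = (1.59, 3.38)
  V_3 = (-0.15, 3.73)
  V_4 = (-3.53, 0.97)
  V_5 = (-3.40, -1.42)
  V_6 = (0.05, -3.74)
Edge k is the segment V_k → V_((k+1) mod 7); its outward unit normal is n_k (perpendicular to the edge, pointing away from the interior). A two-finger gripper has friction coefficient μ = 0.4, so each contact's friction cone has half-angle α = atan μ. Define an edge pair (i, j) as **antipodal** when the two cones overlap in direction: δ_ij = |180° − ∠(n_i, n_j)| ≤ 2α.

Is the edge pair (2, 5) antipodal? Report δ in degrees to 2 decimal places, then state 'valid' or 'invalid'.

α = atan 0.4 = 21.80°;  2α = 43.60°
edge 2: e_2 = (-1.74, +0.35);  n_2 = (+0.1972, +0.9804)
edge 5: e_5 = (+3.45, -2.32);  n_5 = (-0.5580, -0.8298)
∠(n_2, n_5) = 157.45°
δ = |180° − 157.45°| = 22.55°
22.55° ≤ 2α = 43.60°  →  valid

δ = 22.55°, valid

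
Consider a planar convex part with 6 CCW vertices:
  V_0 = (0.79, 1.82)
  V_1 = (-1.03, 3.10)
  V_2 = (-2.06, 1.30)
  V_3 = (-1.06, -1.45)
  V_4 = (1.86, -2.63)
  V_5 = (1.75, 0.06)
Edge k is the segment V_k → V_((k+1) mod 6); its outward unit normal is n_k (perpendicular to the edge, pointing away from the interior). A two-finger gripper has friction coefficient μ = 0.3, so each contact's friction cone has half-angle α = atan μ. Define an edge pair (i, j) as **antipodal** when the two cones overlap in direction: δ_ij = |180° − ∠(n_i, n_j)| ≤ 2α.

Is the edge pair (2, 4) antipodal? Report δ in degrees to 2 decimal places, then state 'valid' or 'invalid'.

δ = 17.64°, valid

α = atan 0.3 = 16.70°;  2α = 33.40°
edge 2: e_2 = (+1.00, -2.75);  n_2 = (-0.9398, -0.3417)
edge 4: e_4 = (-0.11, +2.69);  n_4 = (+0.9992, +0.0409)
∠(n_2, n_4) = 162.36°
δ = |180° − 162.36°| = 17.64°
17.64° ≤ 2α = 33.40°  →  valid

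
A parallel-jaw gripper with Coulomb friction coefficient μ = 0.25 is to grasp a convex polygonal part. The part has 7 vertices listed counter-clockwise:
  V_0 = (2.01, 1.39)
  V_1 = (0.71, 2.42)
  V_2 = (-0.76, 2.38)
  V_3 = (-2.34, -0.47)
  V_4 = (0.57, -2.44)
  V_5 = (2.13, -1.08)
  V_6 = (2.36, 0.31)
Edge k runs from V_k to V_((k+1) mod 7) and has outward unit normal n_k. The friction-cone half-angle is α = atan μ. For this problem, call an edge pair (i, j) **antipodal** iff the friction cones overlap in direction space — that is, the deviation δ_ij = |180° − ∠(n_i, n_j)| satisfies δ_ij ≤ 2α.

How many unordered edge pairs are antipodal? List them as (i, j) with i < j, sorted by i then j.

count = 3; pairs: (0,3), (2,4), (2,5)

α = atan 0.25 = 14.04°;  2α = 28.07°
n_0 = (+0.6210, +0.7838)
n_1 = (-0.0272, +0.9996)
n_2 = (-0.8746, +0.4849)
n_3 = (-0.5606, -0.8281)
n_4 = (+0.6571, -0.7538)
n_5 = (+0.9866, -0.1632)
n_6 = (+0.9513, +0.3083)
  (0,1): δ = 140.05°  ·
  (0,2): δ = 80.61°  ·
  (0,3): δ = 4.29°  ✓
  (0,4): δ = 79.47°  ·
  (0,5): δ = 118.99°  ·
  (0,6): δ = 146.35°  ·
  (1,2): δ = 120.56°  ·
  (1,3): δ = 35.66°  ·
  (1,4): δ = 39.52°  ·
  (1,5): δ = 79.05°  ·
  (1,6): δ = 106.40°  ·
  (2,3): δ = 95.09°  ·
  (2,4): δ = 19.91°  ✓
  (2,5): δ = 19.61°  ✓
  (2,6): δ = 46.96°  ·
  (3,4): δ = 104.82°  ·
  (3,5): δ = 65.30°  ·
  (3,6): δ = 37.95°  ·
  (4,5): δ = 140.48°  ·
  (4,6): δ = 113.13°  ·
  (5,6): δ = 152.65°  ·
antipodal pairs: 3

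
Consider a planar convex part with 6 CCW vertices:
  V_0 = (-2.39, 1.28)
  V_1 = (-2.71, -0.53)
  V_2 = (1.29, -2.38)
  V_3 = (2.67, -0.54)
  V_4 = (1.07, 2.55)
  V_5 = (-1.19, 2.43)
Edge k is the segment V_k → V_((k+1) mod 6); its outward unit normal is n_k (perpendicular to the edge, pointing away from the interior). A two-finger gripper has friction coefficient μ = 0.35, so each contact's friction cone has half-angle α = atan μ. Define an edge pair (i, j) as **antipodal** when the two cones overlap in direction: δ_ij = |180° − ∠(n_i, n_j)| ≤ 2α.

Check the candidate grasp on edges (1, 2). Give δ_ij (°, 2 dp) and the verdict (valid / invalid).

δ = 102.05°, invalid

α = atan 0.35 = 19.29°;  2α = 38.58°
edge 1: e_1 = (+4.00, -1.85);  n_1 = (-0.4198, -0.9076)
edge 2: e_2 = (+1.38, +1.84);  n_2 = (+0.8000, -0.6000)
∠(n_1, n_2) = 77.95°
δ = |180° − 77.95°| = 102.05°
102.05° > 2α = 38.58°  →  invalid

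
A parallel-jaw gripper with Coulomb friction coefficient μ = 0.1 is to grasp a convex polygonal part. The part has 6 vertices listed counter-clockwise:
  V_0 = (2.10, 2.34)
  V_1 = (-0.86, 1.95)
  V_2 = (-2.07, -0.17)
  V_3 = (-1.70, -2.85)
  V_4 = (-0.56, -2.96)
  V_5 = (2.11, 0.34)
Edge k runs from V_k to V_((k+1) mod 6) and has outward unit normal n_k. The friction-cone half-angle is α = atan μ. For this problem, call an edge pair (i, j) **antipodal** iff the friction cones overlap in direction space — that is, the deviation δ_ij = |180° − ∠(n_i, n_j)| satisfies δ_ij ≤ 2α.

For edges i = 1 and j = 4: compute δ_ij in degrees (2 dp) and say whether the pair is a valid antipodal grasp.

α = atan 0.1 = 5.71°;  2α = 11.42°
edge 1: e_1 = (-1.21, -2.12);  n_1 = (-0.8685, +0.4957)
edge 4: e_4 = (+2.67, +3.30);  n_4 = (+0.7774, -0.6290)
∠(n_1, n_4) = 170.74°
δ = |180° − 170.74°| = 9.26°
9.26° ≤ 2α = 11.42°  →  valid

δ = 9.26°, valid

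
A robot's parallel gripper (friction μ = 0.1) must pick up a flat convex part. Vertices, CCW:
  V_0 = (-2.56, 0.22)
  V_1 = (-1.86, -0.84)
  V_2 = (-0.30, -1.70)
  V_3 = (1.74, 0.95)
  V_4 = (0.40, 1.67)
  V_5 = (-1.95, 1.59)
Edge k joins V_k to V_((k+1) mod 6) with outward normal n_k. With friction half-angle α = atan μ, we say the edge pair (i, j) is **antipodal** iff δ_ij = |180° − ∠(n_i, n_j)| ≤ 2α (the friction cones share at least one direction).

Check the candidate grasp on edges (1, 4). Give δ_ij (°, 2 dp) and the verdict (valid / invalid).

δ = 30.82°, invalid

α = atan 0.1 = 5.71°;  2α = 11.42°
edge 1: e_1 = (+1.56, -0.86);  n_1 = (-0.4828, -0.8757)
edge 4: e_4 = (-2.35, -0.08);  n_4 = (-0.0340, +0.9994)
∠(n_1, n_4) = 149.18°
δ = |180° − 149.18°| = 30.82°
30.82° > 2α = 11.42°  →  invalid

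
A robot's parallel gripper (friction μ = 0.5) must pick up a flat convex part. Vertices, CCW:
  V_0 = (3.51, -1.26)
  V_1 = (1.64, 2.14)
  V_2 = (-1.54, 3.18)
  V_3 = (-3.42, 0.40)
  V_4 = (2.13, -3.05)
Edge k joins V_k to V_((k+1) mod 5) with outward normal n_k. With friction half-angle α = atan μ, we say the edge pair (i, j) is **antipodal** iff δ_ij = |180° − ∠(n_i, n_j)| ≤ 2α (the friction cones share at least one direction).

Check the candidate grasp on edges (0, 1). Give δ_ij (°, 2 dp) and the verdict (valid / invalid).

α = atan 0.5 = 26.57°;  2α = 53.13°
edge 0: e_0 = (-1.87, +3.40);  n_0 = (+0.8762, +0.4819)
edge 1: e_1 = (-3.18, +1.04);  n_1 = (+0.3108, +0.9505)
∠(n_0, n_1) = 43.08°
δ = |180° − 43.08°| = 136.92°
136.92° > 2α = 53.13°  →  invalid

δ = 136.92°, invalid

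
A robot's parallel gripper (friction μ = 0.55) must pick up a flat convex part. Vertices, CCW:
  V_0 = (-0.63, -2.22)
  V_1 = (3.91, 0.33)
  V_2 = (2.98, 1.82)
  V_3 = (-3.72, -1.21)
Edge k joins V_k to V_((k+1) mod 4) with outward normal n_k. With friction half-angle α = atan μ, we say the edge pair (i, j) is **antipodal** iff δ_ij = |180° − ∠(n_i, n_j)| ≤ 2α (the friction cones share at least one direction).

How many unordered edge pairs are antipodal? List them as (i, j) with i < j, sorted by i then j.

count = 3; pairs: (0,2), (1,3), (2,3)

α = atan 0.55 = 28.81°;  2α = 57.62°
n_0 = (+0.4897, -0.8719)
n_1 = (+0.8483, +0.5295)
n_2 = (-0.4121, +0.9112)
n_3 = (-0.3107, -0.9505)
  (0,1): δ = 87.35°  ·
  (0,2): δ = 4.99°  ✓
  (0,3): δ = 132.58°  ·
  (1,2): δ = 97.64°  ·
  (1,3): δ = 39.93°  ✓
  (2,3): δ = 42.43°  ✓
antipodal pairs: 3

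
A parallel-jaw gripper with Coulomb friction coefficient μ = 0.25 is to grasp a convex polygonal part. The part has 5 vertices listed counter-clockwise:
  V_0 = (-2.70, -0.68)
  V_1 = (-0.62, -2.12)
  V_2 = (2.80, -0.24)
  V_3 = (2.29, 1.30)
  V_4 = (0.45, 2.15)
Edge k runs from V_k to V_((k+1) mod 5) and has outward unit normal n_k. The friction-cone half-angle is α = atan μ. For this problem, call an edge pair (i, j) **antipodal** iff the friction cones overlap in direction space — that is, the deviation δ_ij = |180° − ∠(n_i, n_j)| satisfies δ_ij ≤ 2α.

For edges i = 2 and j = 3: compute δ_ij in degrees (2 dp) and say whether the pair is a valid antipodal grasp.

δ = 133.12°, invalid

α = atan 0.25 = 14.04°;  2α = 28.07°
edge 2: e_2 = (-0.51, +1.54);  n_2 = (+0.9493, +0.3144)
edge 3: e_3 = (-1.84, +0.85);  n_3 = (+0.4194, +0.9078)
∠(n_2, n_3) = 46.88°
δ = |180° − 46.88°| = 133.12°
133.12° > 2α = 28.07°  →  invalid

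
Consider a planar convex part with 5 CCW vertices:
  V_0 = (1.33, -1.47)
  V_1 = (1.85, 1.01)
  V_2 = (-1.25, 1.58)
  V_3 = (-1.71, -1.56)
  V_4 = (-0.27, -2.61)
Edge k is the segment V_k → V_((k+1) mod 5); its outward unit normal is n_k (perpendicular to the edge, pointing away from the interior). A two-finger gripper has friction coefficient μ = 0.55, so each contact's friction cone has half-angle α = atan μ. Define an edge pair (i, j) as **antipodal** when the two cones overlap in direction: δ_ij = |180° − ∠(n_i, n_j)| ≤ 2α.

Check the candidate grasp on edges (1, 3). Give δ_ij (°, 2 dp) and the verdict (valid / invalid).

α = atan 0.55 = 28.81°;  2α = 57.62°
edge 1: e_1 = (-3.10, +0.57);  n_1 = (+0.1808, +0.9835)
edge 3: e_3 = (+1.44, -1.05);  n_3 = (-0.5892, -0.8080)
∠(n_1, n_3) = 154.32°
δ = |180° − 154.32°| = 25.68°
25.68° ≤ 2α = 57.62°  →  valid

δ = 25.68°, valid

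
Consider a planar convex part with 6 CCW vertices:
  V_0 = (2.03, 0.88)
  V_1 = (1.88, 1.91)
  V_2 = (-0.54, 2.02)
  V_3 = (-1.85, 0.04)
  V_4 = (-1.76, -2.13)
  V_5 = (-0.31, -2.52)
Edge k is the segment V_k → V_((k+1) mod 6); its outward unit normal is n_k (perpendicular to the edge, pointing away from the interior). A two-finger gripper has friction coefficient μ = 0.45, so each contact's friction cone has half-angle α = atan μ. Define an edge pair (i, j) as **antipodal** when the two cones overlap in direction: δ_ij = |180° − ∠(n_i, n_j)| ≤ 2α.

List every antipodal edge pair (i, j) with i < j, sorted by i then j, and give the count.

count = 5; pairs: (0,2), (0,3), (1,4), (2,5), (3,5)

α = atan 0.45 = 24.23°;  2α = 48.46°
n_0 = (+0.9896, +0.1441)
n_1 = (+0.0454, +0.9990)
n_2 = (-0.8340, +0.5518)
n_3 = (-0.9991, -0.0414)
n_4 = (-0.2597, -0.9657)
n_5 = (+0.8238, -0.5669)
  (0,1): δ = 100.89°  ·
  (0,2): δ = 41.78°  ✓
  (0,3): δ = 5.91°  ✓
  (0,4): δ = 66.66°  ·
  (0,5): δ = 137.18°  ·
  (1,2): δ = 120.89°  ·
  (1,3): δ = 85.02°  ·
  (1,4): δ = 12.45°  ✓
  (1,5): δ = 58.07°  ·
  (2,3): δ = 144.14°  ·
  (2,4): δ = 71.57°  ·
  (2,5): δ = 1.05°  ✓
  (3,4): δ = 107.43°  ·
  (3,5): δ = 36.91°  ✓
  (4,5): δ = 109.48°  ·
antipodal pairs: 5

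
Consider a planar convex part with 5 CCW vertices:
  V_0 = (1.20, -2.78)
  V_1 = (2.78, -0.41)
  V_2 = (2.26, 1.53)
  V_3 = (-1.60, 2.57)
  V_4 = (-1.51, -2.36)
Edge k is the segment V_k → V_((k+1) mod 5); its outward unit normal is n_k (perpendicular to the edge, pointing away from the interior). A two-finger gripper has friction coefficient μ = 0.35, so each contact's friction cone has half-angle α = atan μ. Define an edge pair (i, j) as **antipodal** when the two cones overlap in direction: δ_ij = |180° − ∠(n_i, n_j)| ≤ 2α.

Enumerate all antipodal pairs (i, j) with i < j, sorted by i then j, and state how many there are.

count = 3; pairs: (0,3), (1,3), (2,4)

α = atan 0.35 = 19.29°;  2α = 38.58°
n_0 = (+0.8321, -0.5547)
n_1 = (+0.9659, +0.2589)
n_2 = (+0.2602, +0.9656)
n_3 = (-0.9998, -0.0183)
n_4 = (-0.1532, -0.9882)
  (0,1): δ = 131.31°  ·
  (0,2): δ = 71.39°  ·
  (0,3): δ = 34.74°  ✓
  (0,4): δ = 114.88°  ·
  (1,2): δ = 120.08°  ·
  (1,3): δ = 13.96°  ✓
  (1,4): δ = 66.19°  ·
  (2,3): δ = 73.88°  ·
  (2,4): δ = 6.27°  ✓
  (3,4): δ = 99.86°  ·
antipodal pairs: 3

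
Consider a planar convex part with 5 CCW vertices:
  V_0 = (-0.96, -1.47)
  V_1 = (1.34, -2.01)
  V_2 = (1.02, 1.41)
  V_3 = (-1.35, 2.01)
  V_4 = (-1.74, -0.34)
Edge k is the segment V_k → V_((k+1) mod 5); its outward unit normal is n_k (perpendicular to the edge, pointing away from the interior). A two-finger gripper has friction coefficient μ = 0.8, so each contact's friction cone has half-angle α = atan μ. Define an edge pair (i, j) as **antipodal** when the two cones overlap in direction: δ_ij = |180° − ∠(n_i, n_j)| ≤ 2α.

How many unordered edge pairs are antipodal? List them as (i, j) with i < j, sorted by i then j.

α = atan 0.8 = 38.66°;  2α = 77.32°
n_0 = (-0.2286, -0.9735)
n_1 = (+0.9957, +0.0932)
n_2 = (+0.2454, +0.9694)
n_3 = (-0.9865, +0.1637)
n_4 = (-0.8230, -0.5681)
  (0,1): δ = 71.44°  ✓
  (0,2): δ = 0.99°  ✓
  (0,3): δ = 93.79°  ·
  (0,4): δ = 137.83°  ·
  (1,2): δ = 109.55°  ·
  (1,3): δ = 14.77°  ✓
  (1,4): δ = 29.27°  ✓
  (2,3): δ = 85.22°  ·
  (2,4): δ = 41.18°  ✓
  (3,4): δ = 135.96°  ·
antipodal pairs: 5

count = 5; pairs: (0,1), (0,2), (1,3), (1,4), (2,4)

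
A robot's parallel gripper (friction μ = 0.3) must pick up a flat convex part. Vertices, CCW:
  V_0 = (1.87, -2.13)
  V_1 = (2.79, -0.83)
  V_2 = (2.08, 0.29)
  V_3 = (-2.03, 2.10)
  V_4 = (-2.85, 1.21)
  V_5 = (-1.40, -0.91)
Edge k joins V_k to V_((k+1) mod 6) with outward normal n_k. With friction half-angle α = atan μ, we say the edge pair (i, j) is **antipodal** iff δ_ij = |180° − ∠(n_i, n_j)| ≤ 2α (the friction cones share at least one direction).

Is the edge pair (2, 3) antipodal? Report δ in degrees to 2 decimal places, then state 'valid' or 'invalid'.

δ = 108.89°, invalid

α = atan 0.3 = 16.70°;  2α = 33.40°
edge 2: e_2 = (-4.11, +1.81);  n_2 = (+0.4030, +0.9152)
edge 3: e_3 = (-0.82, -0.89);  n_3 = (-0.7354, +0.6776)
∠(n_2, n_3) = 71.11°
δ = |180° − 71.11°| = 108.89°
108.89° > 2α = 33.40°  →  invalid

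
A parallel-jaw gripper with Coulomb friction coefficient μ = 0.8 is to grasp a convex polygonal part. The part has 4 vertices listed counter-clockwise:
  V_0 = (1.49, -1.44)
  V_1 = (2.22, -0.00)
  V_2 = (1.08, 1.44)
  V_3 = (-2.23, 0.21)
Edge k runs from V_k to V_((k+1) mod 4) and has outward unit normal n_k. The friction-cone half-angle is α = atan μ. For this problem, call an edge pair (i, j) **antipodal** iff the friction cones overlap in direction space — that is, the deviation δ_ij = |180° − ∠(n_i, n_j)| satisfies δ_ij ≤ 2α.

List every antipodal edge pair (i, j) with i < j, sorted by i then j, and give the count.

α = atan 0.8 = 38.66°;  2α = 77.32°
n_0 = (+0.8919, -0.4522)
n_1 = (+0.7840, +0.6207)
n_2 = (-0.3483, +0.9374)
n_3 = (-0.4055, -0.9141)
  (0,1): δ = 114.75°  ·
  (0,2): δ = 42.73°  ✓
  (0,3): δ = 92.96°  ·
  (1,2): δ = 107.98°  ·
  (1,3): δ = 27.71°  ✓
  (2,3): δ = 44.30°  ✓
antipodal pairs: 3

count = 3; pairs: (0,2), (1,3), (2,3)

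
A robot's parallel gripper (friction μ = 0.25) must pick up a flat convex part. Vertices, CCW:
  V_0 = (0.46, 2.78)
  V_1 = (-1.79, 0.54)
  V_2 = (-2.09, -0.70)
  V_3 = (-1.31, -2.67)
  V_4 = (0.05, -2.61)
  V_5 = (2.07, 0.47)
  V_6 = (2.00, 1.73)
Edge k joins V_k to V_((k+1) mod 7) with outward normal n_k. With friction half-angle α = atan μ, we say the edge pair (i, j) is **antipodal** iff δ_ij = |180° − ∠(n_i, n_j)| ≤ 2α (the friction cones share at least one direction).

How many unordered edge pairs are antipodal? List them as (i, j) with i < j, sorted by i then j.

α = atan 0.25 = 14.04°;  2α = 28.07°
n_0 = (-0.7055, +0.7087)
n_1 = (-0.9720, +0.2352)
n_2 = (-0.9298, -0.3681)
n_3 = (+0.0441, -0.9990)
n_4 = (+0.8362, -0.5484)
n_5 = (+0.9985, +0.0555)
n_6 = (+0.5633, +0.8262)
  (0,1): δ = 148.47°  ·
  (0,2): δ = 113.27°  ·
  (0,3): δ = 42.35°  ·
  (0,4): δ = 11.87°  ✓
  (0,5): δ = 48.31°  ·
  (0,6): δ = 100.84°  ·
  (1,2): δ = 144.80°  ·
  (1,3): δ = 73.87°  ·
  (1,4): δ = 19.66°  ✓
  (1,5): δ = 16.78°  ✓
  (1,6): δ = 69.31°  ·
  (2,3): δ = 109.07°  ·
  (2,4): δ = 54.86°  ·
  (2,5): δ = 18.42°  ✓
  (2,6): δ = 34.11°  ·
  (3,4): δ = 125.78°  ·
  (3,5): δ = 89.35°  ·
  (3,6): δ = 36.81°  ·
  (4,5): δ = 143.56°  ·
  (4,6): δ = 91.03°  ·
  (5,6): δ = 127.47°  ·
antipodal pairs: 4

count = 4; pairs: (0,4), (1,4), (1,5), (2,5)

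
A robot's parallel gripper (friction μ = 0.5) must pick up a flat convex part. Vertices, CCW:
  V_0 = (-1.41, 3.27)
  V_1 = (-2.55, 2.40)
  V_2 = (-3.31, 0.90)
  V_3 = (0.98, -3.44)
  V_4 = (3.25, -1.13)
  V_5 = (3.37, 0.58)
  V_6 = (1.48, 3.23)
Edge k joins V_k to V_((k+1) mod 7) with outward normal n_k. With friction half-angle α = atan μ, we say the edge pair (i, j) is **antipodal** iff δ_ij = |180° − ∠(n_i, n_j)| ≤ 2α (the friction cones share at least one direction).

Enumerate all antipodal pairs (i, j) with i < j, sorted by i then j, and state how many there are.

count = 8; pairs: (0,3), (0,4), (1,3), (1,4), (2,4), (2,5), (2,6), (3,6)

α = atan 0.5 = 26.57°;  2α = 53.13°
n_0 = (-0.6067, +0.7950)
n_1 = (-0.8920, +0.4520)
n_2 = (-0.7112, -0.7030)
n_3 = (+0.7133, -0.7009)
n_4 = (+0.9975, -0.0700)
n_5 = (+0.8141, +0.5807)
n_6 = (+0.0138, +0.9999)
  (0,1): δ = 154.22°  ·
  (0,2): δ = 82.68°  ·
  (0,3): δ = 8.15°  ✓
  (0,4): δ = 48.64°  ✓
  (0,5): δ = 88.15°  ·
  (0,6): δ = 141.86°  ·
  (1,2): δ = 108.46°  ·
  (1,3): δ = 17.63°  ✓
  (1,4): δ = 22.86°  ✓
  (1,5): δ = 62.37°  ·
  (1,6): δ = 116.08°  ·
  (2,3): δ = 89.17°  ·
  (2,4): δ = 48.68°  ✓
  (2,5): δ = 9.17°  ✓
  (2,6): δ = 44.54°  ✓
  (3,4): δ = 139.51°  ·
  (3,5): δ = 100.00°  ·
  (3,6): δ = 46.29°  ✓
  (4,5): δ = 140.49°  ·
  (4,6): δ = 86.78°  ·
  (5,6): δ = 126.29°  ·
antipodal pairs: 8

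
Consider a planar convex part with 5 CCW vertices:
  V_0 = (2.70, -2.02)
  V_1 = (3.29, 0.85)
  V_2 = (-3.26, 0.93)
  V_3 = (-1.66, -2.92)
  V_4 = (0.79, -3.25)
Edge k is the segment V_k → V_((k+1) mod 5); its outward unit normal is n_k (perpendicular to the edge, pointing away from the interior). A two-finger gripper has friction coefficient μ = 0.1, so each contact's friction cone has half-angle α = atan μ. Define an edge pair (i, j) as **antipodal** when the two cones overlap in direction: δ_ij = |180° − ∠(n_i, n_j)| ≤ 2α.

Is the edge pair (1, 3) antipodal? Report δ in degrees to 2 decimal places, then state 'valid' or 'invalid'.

δ = 6.97°, valid

α = atan 0.1 = 5.71°;  2α = 11.42°
edge 1: e_1 = (-6.55, +0.08);  n_1 = (+0.0122, +0.9999)
edge 3: e_3 = (+2.45, -0.33);  n_3 = (-0.1335, -0.9911)
∠(n_1, n_3) = 173.03°
δ = |180° − 173.03°| = 6.97°
6.97° ≤ 2α = 11.42°  →  valid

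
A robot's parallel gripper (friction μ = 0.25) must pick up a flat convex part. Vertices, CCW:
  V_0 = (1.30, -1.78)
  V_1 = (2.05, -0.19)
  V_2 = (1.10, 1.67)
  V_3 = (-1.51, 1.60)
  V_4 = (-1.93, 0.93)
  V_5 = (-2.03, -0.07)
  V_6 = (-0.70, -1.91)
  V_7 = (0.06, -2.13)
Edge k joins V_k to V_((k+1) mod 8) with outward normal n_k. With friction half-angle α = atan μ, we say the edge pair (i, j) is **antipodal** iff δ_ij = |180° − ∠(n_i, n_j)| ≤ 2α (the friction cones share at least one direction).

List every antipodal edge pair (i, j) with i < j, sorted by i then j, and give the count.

α = atan 0.25 = 14.04°;  2α = 28.07°
n_0 = (+0.9044, -0.4266)
n_1 = (+0.8906, +0.4549)
n_2 = (-0.0268, +0.9996)
n_3 = (-0.8473, +0.5311)
n_4 = (-0.9950, +0.0995)
n_5 = (-0.8104, -0.5858)
n_6 = (-0.2781, -0.9606)
n_7 = (+0.2716, -0.9624)
  (0,1): δ = 127.69°  ·
  (0,2): δ = 63.21°  ·
  (0,3): δ = 6.83°  ✓
  (0,4): δ = 19.54°  ✓
  (0,5): δ = 61.11°  ·
  (0,6): δ = 99.11°  ·
  (0,7): δ = 131.02°  ·
  (1,2): δ = 115.52°  ·
  (1,3): δ = 59.14°  ·
  (1,4): δ = 32.77°  ·
  (1,5): δ = 8.80°  ✓
  (1,6): δ = 46.80°  ·
  (1,7): δ = 78.71°  ·
  (2,3): δ = 123.62°  ·
  (2,4): δ = 97.25°  ·
  (2,5): δ = 55.68°  ·
  (2,6): δ = 17.68°  ✓
  (2,7): δ = 14.23°  ✓
  (3,4): δ = 153.63°  ·
  (3,5): δ = 112.06°  ·
  (3,6): δ = 74.06°  ·
  (3,7): δ = 42.16°  ·
  (4,5): δ = 138.43°  ·
  (4,6): δ = 100.43°  ·
  (4,7): δ = 68.53°  ·
  (5,6): δ = 142.00°  ·
  (5,7): δ = 110.10°  ·
  (6,7): δ = 148.09°  ·
antipodal pairs: 5

count = 5; pairs: (0,3), (0,4), (1,5), (2,6), (2,7)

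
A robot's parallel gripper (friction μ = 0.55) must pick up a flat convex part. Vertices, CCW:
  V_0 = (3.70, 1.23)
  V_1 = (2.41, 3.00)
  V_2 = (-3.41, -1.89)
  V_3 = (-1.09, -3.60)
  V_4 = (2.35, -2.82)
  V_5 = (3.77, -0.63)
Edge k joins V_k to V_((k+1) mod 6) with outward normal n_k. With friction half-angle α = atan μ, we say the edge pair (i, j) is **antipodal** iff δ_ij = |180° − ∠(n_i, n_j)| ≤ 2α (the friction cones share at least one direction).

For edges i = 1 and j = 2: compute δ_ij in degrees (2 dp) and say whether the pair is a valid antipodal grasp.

α = atan 0.55 = 28.81°;  2α = 57.62°
edge 1: e_1 = (-5.82, -4.89);  n_1 = (-0.6433, +0.7656)
edge 2: e_2 = (+2.32, -1.71);  n_2 = (-0.5933, -0.8050)
∠(n_1, n_2) = 103.57°
δ = |180° − 103.57°| = 76.43°
76.43° > 2α = 57.62°  →  invalid

δ = 76.43°, invalid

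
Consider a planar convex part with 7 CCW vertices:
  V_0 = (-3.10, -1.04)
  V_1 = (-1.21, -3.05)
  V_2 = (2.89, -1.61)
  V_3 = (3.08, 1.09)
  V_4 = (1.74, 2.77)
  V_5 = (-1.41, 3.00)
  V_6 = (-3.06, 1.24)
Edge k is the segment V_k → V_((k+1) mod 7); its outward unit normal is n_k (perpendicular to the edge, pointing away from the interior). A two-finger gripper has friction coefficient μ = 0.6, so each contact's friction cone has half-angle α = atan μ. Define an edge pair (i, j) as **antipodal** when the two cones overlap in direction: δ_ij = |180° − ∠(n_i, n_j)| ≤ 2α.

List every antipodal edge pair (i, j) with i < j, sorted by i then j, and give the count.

α = atan 0.6 = 30.96°;  2α = 61.93°
n_0 = (-0.7285, -0.6850)
n_1 = (+0.3314, -0.9435)
n_2 = (+0.9975, -0.0702)
n_3 = (+0.7818, +0.6236)
n_4 = (+0.0728, +0.9973)
n_5 = (-0.7295, +0.6839)
n_6 = (-0.9998, +0.0175)
  (0,1): δ = 113.89°  ·
  (0,2): δ = 47.26°  ✓
  (0,3): δ = 4.66°  ✓
  (0,4): δ = 42.59°  ✓
  (0,5): δ = 93.61°  ·
  (0,6): δ = 135.76°  ·
  (1,2): δ = 113.38°  ·
  (1,3): δ = 70.78°  ·
  (1,4): δ = 23.53°  ✓
  (1,5): δ = 27.50°  ✓
  (1,6): δ = 69.64°  ·
  (2,3): δ = 137.40°  ·
  (2,4): δ = 90.15°  ·
  (2,5): δ = 39.13°  ✓
  (2,6): δ = 3.02°  ✓
  (3,4): δ = 132.75°  ·
  (3,5): δ = 81.73°  ·
  (3,6): δ = 39.58°  ✓
  (4,5): δ = 128.98°  ·
  (4,6): δ = 86.83°  ·
  (5,6): δ = 137.85°  ·
antipodal pairs: 8

count = 8; pairs: (0,2), (0,3), (0,4), (1,4), (1,5), (2,5), (2,6), (3,6)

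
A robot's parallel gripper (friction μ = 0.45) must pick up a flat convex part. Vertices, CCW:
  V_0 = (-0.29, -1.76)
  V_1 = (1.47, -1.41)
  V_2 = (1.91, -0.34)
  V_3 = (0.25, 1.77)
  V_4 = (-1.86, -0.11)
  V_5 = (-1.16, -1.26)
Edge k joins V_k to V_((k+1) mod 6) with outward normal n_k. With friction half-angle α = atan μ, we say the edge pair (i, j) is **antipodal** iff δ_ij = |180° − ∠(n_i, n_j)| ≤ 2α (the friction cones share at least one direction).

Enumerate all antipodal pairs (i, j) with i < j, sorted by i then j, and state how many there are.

count = 4; pairs: (0,3), (1,3), (2,4), (2,5)

α = atan 0.45 = 24.23°;  2α = 48.46°
n_0 = (+0.1950, -0.9808)
n_1 = (+0.9249, -0.3803)
n_2 = (+0.7859, +0.6183)
n_3 = (-0.6652, +0.7466)
n_4 = (-0.8542, -0.5199)
n_5 = (-0.4983, -0.8670)
  (0,1): δ = 123.60°  ·
  (0,2): δ = 63.05°  ·
  (0,3): δ = 30.45°  ✓
  (0,4): δ = 110.08°  ·
  (0,5): δ = 138.87°  ·
  (1,2): δ = 119.45°  ·
  (1,3): δ = 25.95°  ✓
  (1,4): δ = 53.68°  ·
  (1,5): δ = 82.47°  ·
  (2,3): δ = 86.49°  ·
  (2,4): δ = 6.86°  ✓
  (2,5): δ = 21.92°  ✓
  (3,4): δ = 100.37°  ·
  (3,5): δ = 71.59°  ·
  (4,5): δ = 151.22°  ·
antipodal pairs: 4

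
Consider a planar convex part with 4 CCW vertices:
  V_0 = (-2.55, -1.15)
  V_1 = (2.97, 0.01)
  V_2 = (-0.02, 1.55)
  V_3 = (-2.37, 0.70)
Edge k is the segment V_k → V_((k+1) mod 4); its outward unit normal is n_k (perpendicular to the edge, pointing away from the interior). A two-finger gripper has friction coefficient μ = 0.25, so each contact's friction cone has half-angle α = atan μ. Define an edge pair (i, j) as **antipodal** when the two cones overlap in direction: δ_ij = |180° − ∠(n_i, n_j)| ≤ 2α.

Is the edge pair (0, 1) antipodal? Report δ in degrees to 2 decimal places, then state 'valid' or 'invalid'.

δ = 39.12°, invalid

α = atan 0.25 = 14.04°;  2α = 28.07°
edge 0: e_0 = (+5.52, +1.16);  n_0 = (+0.2057, -0.9786)
edge 1: e_1 = (-2.99, +1.54);  n_1 = (+0.4579, +0.8890)
∠(n_0, n_1) = 140.88°
δ = |180° − 140.88°| = 39.12°
39.12° > 2α = 28.07°  →  invalid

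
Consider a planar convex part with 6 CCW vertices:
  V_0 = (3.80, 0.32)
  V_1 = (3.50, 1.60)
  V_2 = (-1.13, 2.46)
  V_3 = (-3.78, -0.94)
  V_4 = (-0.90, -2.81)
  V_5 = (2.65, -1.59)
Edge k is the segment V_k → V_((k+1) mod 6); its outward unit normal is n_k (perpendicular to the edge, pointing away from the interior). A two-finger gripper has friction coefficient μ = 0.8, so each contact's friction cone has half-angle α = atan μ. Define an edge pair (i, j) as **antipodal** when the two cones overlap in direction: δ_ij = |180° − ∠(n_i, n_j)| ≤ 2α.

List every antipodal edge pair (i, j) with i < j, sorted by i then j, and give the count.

α = atan 0.8 = 38.66°;  2α = 77.32°
n_0 = (+0.9736, +0.2282)
n_1 = (+0.1826, +0.9832)
n_2 = (-0.7887, +0.6147)
n_3 = (-0.5446, -0.8387)
n_4 = (+0.3250, -0.9457)
n_5 = (+0.8567, -0.5158)
  (0,1): δ = 113.71°  ·
  (0,2): δ = 51.12°  ✓
  (0,3): δ = 43.81°  ✓
  (0,4): δ = 95.78°  ·
  (0,5): δ = 135.76°  ·
  (1,2): δ = 117.41°  ·
  (1,3): δ = 22.47°  ✓
  (1,4): δ = 29.49°  ✓
  (1,5): δ = 69.47°  ✓
  (2,3): δ = 85.06°  ·
  (2,4): δ = 33.10°  ✓
  (2,5): δ = 6.88°  ✓
  (3,4): δ = 128.04°  ·
  (3,5): δ = 88.06°  ·
  (4,5): δ = 140.02°  ·
antipodal pairs: 7

count = 7; pairs: (0,2), (0,3), (1,3), (1,4), (1,5), (2,4), (2,5)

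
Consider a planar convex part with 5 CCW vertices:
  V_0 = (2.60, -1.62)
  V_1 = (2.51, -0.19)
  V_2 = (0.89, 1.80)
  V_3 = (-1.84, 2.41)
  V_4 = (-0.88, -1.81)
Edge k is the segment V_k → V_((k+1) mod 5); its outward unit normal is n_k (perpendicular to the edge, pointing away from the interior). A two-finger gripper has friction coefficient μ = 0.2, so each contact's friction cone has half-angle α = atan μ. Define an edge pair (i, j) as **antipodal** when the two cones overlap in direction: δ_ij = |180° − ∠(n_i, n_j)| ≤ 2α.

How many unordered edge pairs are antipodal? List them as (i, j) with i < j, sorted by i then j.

α = atan 0.2 = 11.31°;  2α = 22.62°
n_0 = (+0.9980, +0.0628)
n_1 = (+0.7755, +0.6313)
n_2 = (+0.2181, +0.9759)
n_3 = (-0.9751, -0.2218)
n_4 = (+0.0545, -0.9985)
  (0,1): δ = 144.45°  ·
  (0,2): δ = 106.20°  ·
  (0,3): δ = 9.21°  ✓
  (0,4): δ = 89.52°  ·
  (1,2): δ = 141.74°  ·
  (1,3): δ = 26.33°  ·
  (1,4): δ = 53.98°  ·
  (2,3): δ = 64.59°  ·
  (2,4): δ = 15.72°  ✓
  (3,4): δ = 99.69°  ·
antipodal pairs: 2

count = 2; pairs: (0,3), (2,4)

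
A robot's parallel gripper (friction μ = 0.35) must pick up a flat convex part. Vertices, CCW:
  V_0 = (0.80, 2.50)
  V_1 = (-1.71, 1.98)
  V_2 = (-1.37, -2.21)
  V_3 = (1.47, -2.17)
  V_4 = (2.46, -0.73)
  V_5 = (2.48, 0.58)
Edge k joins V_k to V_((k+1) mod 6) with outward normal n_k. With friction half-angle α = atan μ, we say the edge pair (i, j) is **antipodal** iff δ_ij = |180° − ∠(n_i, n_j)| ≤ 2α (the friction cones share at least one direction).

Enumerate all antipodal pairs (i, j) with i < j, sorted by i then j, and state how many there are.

α = atan 0.35 = 19.29°;  2α = 38.58°
n_0 = (-0.2029, +0.9792)
n_1 = (-0.9967, -0.0809)
n_2 = (+0.0141, -0.9999)
n_3 = (+0.8240, -0.5665)
n_4 = (+0.9999, -0.0153)
n_5 = (+0.7526, +0.6585)
  (0,1): δ = 97.07°  ·
  (0,2): δ = 10.90°  ✓
  (0,3): δ = 43.79°  ·
  (0,4): δ = 77.42°  ·
  (0,5): δ = 119.48°  ·
  (1,2): δ = 93.83°  ·
  (1,3): δ = 39.15°  ·
  (1,4): δ = 5.51°  ✓
  (1,5): δ = 36.55°  ✓
  (2,3): δ = 125.32°  ·
  (2,4): δ = 91.68°  ·
  (2,5): δ = 49.62°  ·
  (3,4): δ = 146.37°  ·
  (3,5): δ = 104.31°  ·
  (4,5): δ = 137.94°  ·
antipodal pairs: 3

count = 3; pairs: (0,2), (1,4), (1,5)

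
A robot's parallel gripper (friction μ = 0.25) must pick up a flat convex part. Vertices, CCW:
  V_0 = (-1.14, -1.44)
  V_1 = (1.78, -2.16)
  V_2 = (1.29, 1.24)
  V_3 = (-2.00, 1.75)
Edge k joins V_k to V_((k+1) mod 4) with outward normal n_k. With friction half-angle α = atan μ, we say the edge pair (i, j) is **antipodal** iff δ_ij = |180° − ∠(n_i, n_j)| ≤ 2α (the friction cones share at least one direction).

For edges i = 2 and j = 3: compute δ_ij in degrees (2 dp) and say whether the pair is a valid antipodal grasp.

α = atan 0.25 = 14.04°;  2α = 28.07°
edge 2: e_2 = (-3.29, +0.51);  n_2 = (+0.1532, +0.9882)
edge 3: e_3 = (+0.86, -3.19);  n_3 = (-0.9655, -0.2603)
∠(n_2, n_3) = 113.90°
δ = |180° − 113.90°| = 66.10°
66.10° > 2α = 28.07°  →  invalid

δ = 66.10°, invalid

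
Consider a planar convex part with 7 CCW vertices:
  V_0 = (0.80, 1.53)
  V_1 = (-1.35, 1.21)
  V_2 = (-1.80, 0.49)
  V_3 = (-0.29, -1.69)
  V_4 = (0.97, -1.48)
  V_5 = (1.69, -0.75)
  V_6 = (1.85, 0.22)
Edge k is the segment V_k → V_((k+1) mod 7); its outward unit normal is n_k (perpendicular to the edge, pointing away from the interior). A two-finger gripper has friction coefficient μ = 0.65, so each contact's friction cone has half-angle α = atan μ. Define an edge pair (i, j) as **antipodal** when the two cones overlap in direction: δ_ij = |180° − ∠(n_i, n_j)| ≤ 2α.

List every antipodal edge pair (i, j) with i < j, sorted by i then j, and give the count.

α = atan 0.65 = 33.02°;  2α = 66.05°
n_0 = (-0.1472, +0.9891)
n_1 = (-0.8480, +0.5300)
n_2 = (-0.8221, -0.5694)
n_3 = (+0.1644, -0.9864)
n_4 = (+0.7120, -0.7022)
n_5 = (+0.9867, -0.1627)
n_6 = (+0.7803, +0.6254)
  (0,1): δ = 130.47°  ·
  (0,2): δ = 63.76°  ✓
  (0,3): δ = 1.00°  ✓
  (0,4): δ = 36.93°  ✓
  (0,5): δ = 72.17°  ·
  (0,6): δ = 120.25°  ·
  (1,2): δ = 113.29°  ·
  (1,3): δ = 48.53°  ✓
  (1,4): δ = 12.60°  ✓
  (1,5): δ = 22.64°  ✓
  (1,6): δ = 70.72°  ·
  (2,3): δ = 115.25°  ·
  (2,4): δ = 79.31°  ·
  (2,5): δ = 44.08°  ✓
  (2,6): δ = 4.00°  ✓
  (3,4): δ = 144.07°  ·
  (3,5): δ = 108.83°  ·
  (3,6): δ = 60.75°  ✓
  (4,5): δ = 144.76°  ·
  (4,6): δ = 96.68°  ·
  (5,6): δ = 131.92°  ·
antipodal pairs: 9

count = 9; pairs: (0,2), (0,3), (0,4), (1,3), (1,4), (1,5), (2,5), (2,6), (3,6)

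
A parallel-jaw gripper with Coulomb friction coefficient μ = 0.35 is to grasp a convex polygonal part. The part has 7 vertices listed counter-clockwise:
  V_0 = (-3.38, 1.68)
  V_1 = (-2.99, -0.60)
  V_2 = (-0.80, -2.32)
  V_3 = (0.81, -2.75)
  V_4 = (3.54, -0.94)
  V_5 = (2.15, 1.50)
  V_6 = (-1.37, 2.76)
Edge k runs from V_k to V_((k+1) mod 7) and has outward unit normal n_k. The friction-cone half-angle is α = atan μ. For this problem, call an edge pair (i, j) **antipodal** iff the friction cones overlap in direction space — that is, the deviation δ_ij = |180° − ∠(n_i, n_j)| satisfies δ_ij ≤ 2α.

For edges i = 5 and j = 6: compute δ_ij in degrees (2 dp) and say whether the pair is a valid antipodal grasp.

α = atan 0.35 = 19.29°;  2α = 38.58°
edge 5: e_5 = (-3.52, +1.26);  n_5 = (+0.3370, +0.9415)
edge 6: e_6 = (-2.01, -1.08);  n_6 = (-0.4733, +0.8809)
∠(n_5, n_6) = 47.94°
δ = |180° − 47.94°| = 132.06°
132.06° > 2α = 38.58°  →  invalid

δ = 132.06°, invalid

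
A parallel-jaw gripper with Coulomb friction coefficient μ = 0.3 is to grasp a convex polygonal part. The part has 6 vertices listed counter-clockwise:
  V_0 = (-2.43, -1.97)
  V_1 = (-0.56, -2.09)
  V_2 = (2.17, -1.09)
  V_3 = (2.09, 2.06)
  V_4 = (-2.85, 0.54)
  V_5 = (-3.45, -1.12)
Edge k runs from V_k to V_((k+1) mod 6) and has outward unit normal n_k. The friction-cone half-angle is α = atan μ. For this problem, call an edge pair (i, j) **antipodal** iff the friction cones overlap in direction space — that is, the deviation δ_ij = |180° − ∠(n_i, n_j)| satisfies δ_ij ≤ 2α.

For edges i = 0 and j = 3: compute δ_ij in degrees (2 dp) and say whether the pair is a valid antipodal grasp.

α = atan 0.3 = 16.70°;  2α = 33.40°
edge 0: e_0 = (+1.87, -0.12);  n_0 = (-0.0640, -0.9979)
edge 3: e_3 = (-4.94, -1.52);  n_3 = (-0.2941, +0.9558)
∠(n_0, n_3) = 159.23°
δ = |180° − 159.23°| = 20.77°
20.77° ≤ 2α = 33.40°  →  valid

δ = 20.77°, valid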